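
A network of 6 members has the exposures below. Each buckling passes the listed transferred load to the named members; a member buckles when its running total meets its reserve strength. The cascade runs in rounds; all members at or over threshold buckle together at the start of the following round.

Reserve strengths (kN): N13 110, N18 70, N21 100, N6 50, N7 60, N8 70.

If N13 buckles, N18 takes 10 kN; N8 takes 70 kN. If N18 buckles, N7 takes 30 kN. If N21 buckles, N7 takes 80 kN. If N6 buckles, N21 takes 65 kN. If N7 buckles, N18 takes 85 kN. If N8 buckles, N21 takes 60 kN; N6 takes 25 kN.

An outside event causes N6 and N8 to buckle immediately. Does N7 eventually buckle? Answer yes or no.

Round 1 — N6, N8 buckle (initial).
  N21: +65+60 → 125 ≥ 100
Round 2 — N21 buckles.
  N7: +80 → 80 ≥ 60
Round 3 — N7 buckles.
  N18: +85 → 85 ≥ 70
Round 4 — N18 buckles.
No further bucklings.

yes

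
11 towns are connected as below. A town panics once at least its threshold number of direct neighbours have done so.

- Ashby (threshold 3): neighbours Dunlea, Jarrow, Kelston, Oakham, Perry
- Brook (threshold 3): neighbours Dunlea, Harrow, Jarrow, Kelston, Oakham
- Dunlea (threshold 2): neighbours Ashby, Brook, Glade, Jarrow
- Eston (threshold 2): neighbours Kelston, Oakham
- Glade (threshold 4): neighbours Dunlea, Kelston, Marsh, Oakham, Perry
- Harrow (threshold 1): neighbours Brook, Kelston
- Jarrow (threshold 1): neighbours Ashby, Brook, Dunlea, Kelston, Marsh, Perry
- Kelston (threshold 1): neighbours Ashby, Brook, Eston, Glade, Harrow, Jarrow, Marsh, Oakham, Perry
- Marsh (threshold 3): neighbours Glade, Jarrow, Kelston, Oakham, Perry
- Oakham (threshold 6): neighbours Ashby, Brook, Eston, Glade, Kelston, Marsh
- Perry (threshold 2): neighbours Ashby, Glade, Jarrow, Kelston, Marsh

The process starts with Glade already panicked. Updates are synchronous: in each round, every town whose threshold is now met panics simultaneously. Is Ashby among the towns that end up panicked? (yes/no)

yes

Round 1 — Glade panics (initial).
Round 2 — checking thresholds:
  Dunlea: 1 of 4 neighbours < 2, not yet.
  Kelston: 1 of 9 neighbours ≥ 1, panics.
  Marsh: 1 of 5 neighbours < 3, not yet.
  Oakham: 1 of 6 neighbours < 6, not yet.
  Perry: 1 of 5 neighbours < 2, not yet.
Round 3 — checking thresholds:
  Ashby: 1 of 5 neighbours < 3, not yet.
  Brook: 1 of 5 neighbours < 3, not yet.
  Dunlea: 1 of 4 neighbours < 2, not yet.
  Eston: 1 of 2 neighbours < 2, not yet.
  Harrow: 1 of 2 neighbours ≥ 1, panics.
  Jarrow: 1 of 6 neighbours ≥ 1, panics.
  Marsh: 2 of 5 neighbours < 3, not yet.
  Oakham: 2 of 6 neighbours < 6, not yet.
  Perry: 2 of 5 neighbours ≥ 2, panics.
Round 4 — checking thresholds:
  Ashby: 3 of 5 neighbours ≥ 3, panics.
  Brook: 3 of 5 neighbours ≥ 3, panics.
  Dunlea: 2 of 4 neighbours ≥ 2, panics.
  Eston: 1 of 2 neighbours < 2, not yet.
  Marsh: 4 of 5 neighbours ≥ 3, panics.
  Oakham: 2 of 6 neighbours < 6, not yet.
Round 5 — no new panics; cascade stops.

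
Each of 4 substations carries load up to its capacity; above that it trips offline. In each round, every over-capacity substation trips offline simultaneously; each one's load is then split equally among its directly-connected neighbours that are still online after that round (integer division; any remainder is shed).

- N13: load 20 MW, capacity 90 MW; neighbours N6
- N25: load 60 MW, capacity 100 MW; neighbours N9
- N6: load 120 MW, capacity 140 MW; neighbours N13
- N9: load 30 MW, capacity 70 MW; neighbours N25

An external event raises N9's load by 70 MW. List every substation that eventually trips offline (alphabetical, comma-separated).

Round 1 — N9 at 100 > 70. N9 trips offline.
  N9 sheds 100 MW to N25: 100 each.
    N25: 60+100 = 160 > 100
Round 2 — N25 trips offline.
  N25 sheds 160 MW: no online neighbours, lost.
No further trips.

N25, N9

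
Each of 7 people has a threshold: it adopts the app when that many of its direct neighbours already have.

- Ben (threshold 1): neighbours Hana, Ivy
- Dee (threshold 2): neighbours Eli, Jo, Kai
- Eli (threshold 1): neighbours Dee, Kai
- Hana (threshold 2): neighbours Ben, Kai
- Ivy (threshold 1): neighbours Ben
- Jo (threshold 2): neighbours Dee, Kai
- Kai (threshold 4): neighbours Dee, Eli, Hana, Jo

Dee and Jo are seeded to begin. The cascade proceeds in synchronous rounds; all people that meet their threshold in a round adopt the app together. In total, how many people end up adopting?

Round 1 — Dee, Jo adopt the app (initial).
Round 2 — checking thresholds:
  Eli: 1 of 2 neighbours ≥ 1, adopts the app.
  Kai: 2 of 4 neighbours < 4, below threshold.
Round 3 — no new adoptions; cascade stops.

3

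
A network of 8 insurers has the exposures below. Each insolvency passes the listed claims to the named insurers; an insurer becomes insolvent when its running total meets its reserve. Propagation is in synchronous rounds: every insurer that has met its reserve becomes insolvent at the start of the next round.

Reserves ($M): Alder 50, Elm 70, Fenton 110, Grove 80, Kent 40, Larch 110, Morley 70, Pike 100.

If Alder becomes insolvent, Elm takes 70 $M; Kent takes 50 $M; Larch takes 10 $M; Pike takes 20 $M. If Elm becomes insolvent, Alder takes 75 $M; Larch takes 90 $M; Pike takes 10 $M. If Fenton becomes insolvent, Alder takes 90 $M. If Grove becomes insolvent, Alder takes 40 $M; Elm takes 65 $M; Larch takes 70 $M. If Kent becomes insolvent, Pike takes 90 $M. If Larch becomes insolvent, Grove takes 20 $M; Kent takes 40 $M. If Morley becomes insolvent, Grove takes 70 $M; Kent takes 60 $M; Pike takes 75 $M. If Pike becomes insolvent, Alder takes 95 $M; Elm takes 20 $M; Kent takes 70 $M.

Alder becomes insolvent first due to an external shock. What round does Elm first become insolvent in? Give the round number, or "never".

2

Round 1 — Alder becomes insolvent (initial).
  Elm: +70 → 70 ≥ 70
  Kent: +50 → 50 ≥ 40
  Larch: +10 → 10 < 110
  Pike: +20 → 20 < 100
Round 2 — Elm, Kent become insolvent.
  Larch: +90 → 100 < 110
  Pike: +10+90 → 120 ≥ 100
Round 3 — Pike becomes insolvent.
No further insolvencies.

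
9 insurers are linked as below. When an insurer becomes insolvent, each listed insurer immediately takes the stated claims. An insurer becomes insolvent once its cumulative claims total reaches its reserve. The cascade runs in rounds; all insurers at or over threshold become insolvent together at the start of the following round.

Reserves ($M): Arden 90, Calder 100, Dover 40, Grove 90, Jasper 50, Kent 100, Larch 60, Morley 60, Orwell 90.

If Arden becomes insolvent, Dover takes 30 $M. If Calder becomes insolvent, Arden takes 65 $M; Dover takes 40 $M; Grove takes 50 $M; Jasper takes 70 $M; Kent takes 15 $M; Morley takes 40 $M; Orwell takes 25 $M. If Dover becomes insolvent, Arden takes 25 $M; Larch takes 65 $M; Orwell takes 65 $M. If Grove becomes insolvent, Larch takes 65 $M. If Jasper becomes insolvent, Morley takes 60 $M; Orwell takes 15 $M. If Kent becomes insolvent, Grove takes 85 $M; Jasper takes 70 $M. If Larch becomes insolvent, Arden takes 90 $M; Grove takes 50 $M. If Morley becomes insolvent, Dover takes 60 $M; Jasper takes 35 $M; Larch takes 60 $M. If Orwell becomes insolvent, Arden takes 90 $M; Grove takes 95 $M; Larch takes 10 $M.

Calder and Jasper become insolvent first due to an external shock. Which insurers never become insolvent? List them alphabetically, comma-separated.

Kent

Round 1 — Calder, Jasper become insolvent (initial).
  Arden: +65 → 65 < 90
  Dover: +40 → 40 ≥ 40
  Grove: +50 → 50 < 90
  Kent: +15 → 15 < 100
  Morley: +40+60 → 100 ≥ 60
  Orwell: +25+15 → 40 < 90
Round 2 — Dover, Morley become insolvent.
  Arden: +25 → 90 ≥ 90
  Larch: +65+60 → 125 ≥ 60
  Orwell: +65 → 105 ≥ 90
Round 3 — Arden, Larch, Orwell become insolvent.
  Grove: +50+95 → 195 ≥ 90
Round 4 — Grove becomes insolvent.
No further insolvencies.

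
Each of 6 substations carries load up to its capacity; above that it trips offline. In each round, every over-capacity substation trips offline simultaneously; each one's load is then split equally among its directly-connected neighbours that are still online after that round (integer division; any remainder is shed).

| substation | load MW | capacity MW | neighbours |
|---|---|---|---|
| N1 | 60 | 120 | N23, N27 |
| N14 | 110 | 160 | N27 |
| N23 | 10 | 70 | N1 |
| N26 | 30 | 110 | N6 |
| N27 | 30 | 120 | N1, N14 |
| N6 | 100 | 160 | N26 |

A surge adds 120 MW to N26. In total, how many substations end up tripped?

Round 1 — N26 at 150 > 110. N26 trips offline.
  N26 sheds 150 MW to N6: 150 each.
    N6: 100+150 = 250 > 160
Round 2 — N6 trips offline.
  N6 sheds 250 MW: no online neighbours, lost.
No further trips.

2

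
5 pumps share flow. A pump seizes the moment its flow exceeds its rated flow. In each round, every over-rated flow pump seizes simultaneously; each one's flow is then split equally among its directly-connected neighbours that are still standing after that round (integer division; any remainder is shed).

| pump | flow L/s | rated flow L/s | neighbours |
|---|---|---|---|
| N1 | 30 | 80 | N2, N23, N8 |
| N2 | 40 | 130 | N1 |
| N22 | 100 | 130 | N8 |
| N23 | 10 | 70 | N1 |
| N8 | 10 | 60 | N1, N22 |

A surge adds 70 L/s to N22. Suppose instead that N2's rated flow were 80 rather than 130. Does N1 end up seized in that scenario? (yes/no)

With N2's rated flow at 80:
Round 1 — N22 at 170 > 130. N22 seizes.
  N22 sheds 170 L/s to N8: 170 each.
    N8: 10+170 = 180 > 60
Round 2 — N8 seizes.
  N8 sheds 180 L/s to N1: 180 each.
    N1: 30+180 = 210 > 80
Round 3 — N1 seizes.
  N1 sheds 210 L/s to N2, N23: 105 each.
    N2: 40+105 = 145 > 80
    N23: 10+105 = 115 > 70
Round 4 — N2, N23 seize.
  N2 sheds 145 L/s: no online neighbours, lost.
  N23 sheds 115 L/s: no online neighbours, lost.
No further seizures.

yes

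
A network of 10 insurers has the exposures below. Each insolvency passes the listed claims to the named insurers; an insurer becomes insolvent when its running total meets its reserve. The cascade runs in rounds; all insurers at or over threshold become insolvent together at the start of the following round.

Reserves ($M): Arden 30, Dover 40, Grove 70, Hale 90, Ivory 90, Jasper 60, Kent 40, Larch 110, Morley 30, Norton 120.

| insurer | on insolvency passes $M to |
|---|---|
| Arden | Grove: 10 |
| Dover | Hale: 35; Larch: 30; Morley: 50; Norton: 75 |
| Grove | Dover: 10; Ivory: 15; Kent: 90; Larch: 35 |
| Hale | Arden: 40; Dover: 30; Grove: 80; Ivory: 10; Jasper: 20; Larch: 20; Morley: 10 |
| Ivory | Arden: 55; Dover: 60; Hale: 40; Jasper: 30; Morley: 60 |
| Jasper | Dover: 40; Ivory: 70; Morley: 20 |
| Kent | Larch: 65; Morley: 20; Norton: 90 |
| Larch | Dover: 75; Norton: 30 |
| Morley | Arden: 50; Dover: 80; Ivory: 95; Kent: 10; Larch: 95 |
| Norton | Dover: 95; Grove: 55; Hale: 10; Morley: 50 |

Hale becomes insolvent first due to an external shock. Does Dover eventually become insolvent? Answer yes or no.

Round 1 — Hale becomes insolvent (initial).
  Arden: +40 → 40 ≥ 30
  Dover: +30 → 30 < 40
  Grove: +80 → 80 ≥ 70
  Ivory: +10 → 10 < 90
  Jasper: +20 → 20 < 60
  Larch: +20 → 20 < 110
  Morley: +10 → 10 < 30
Round 2 — Arden, Grove become insolvent.
  Dover: +10 → 40 ≥ 40
  Ivory: +15 → 25 < 90
  Kent: +90 → 90 ≥ 40
  Larch: +35 → 55 < 110
Round 3 — Dover, Kent become insolvent.
  Larch: +30+65 → 150 ≥ 110
  Morley: +50+20 → 80 ≥ 30
  Norton: +75+90 → 165 ≥ 120
Round 4 — Larch, Morley, Norton become insolvent.
  Ivory: +95 → 120 ≥ 90
Round 5 — Ivory becomes insolvent.
  Jasper: +30 → 50 < 60
No further insolvencies.

yes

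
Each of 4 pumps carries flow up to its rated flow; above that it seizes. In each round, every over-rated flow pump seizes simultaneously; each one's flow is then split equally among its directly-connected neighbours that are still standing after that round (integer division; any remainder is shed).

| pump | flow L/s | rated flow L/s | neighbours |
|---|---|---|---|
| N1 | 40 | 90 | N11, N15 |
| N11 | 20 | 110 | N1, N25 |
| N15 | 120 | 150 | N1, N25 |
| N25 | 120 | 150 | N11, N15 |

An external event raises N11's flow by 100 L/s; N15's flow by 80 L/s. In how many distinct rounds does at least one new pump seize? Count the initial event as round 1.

Round 1 — N11 at 120 > 110; N15 at 200 > 150. N11, N15 seize.
  N11 sheds 120 L/s to N1, N25: 60 each.
    N1: 40+60 = 100 > 90
    N25: 120+60 = 180 > 150
  N15 sheds 200 L/s to N1, N25: 100 each.
    N1: 100+100 = 200 > 90
    N25: 180+100 = 280 > 150
Round 2 — N1, N25 seize.
  N1 sheds 200 L/s: no online neighbours, lost.
  N25 sheds 280 L/s: no online neighbours, lost.
No further seizures.

2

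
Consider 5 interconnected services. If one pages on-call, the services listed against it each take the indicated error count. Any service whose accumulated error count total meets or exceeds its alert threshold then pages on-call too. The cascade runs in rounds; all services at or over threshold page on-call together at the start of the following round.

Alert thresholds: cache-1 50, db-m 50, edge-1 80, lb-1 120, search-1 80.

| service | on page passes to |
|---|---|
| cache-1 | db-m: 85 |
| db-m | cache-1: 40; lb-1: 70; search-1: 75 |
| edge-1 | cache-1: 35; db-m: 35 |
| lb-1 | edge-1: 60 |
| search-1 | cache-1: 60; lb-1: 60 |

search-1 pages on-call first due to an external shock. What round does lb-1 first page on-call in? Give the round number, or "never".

4

Round 1 — search-1 pages on-call (initial).
  cache-1: +60 → 60 ≥ 50
  lb-1: +60 → 60 < 120
Round 2 — cache-1 pages on-call.
  db-m: +85 → 85 ≥ 50
Round 3 — db-m pages on-call.
  lb-1: +70 → 130 ≥ 120
Round 4 — lb-1 pages on-call.
  edge-1: +60 → 60 < 80
No further pages.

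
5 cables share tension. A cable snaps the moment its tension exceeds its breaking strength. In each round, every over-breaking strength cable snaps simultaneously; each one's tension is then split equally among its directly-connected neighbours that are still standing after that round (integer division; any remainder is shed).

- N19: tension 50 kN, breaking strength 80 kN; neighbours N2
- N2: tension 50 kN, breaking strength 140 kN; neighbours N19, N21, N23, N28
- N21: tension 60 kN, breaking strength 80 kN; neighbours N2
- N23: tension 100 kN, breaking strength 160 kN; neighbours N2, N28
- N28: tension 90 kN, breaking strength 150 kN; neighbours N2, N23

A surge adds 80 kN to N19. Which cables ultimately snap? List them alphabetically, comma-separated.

N19, N2, N21

Round 1 — N19 at 130 > 80. N19 snaps.
  N19 sheds 130 kN to N2: 130 each.
    N2: 50+130 = 180 > 140
Round 2 — N2 snaps.
  N2 sheds 180 kN to N21, N23, N28: 60 each.
    N21: 60+60 = 120 > 80
    N23: 100+60 = 160 ≤ 160
    N28: 90+60 = 150 ≤ 150
Round 3 — N21 snaps.
  N21 sheds 120 kN: no online neighbours, lost.
No further breaks.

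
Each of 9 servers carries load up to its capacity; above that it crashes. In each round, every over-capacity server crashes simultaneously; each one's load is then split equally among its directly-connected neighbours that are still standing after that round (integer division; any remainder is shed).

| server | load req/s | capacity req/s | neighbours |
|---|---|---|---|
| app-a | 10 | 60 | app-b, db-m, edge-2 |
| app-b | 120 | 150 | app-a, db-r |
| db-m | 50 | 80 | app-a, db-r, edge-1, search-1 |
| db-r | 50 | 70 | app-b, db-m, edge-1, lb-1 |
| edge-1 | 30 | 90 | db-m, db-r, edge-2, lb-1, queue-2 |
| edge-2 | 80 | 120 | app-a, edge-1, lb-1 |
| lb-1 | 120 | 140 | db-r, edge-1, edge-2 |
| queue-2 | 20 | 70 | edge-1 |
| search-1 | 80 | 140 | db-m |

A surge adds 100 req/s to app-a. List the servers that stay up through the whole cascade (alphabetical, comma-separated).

Round 1 — app-a at 110 > 60. app-a crashes.
  app-a sheds 110 req/s to app-b, db-m, edge-2: 36 each (2 lost).
    app-b: 120+36 = 156 > 150
    db-m: 50+36 = 86 > 80
    edge-2: 80+36 = 116 ≤ 120
Round 2 — app-b, db-m crash.
  app-b sheds 156 req/s to db-r: 156 each.
    db-r: 50+156 = 206 > 70
  db-m sheds 86 req/s to db-r, edge-1, search-1: 28 each (2 lost).
    db-r: 206+28 = 234 > 70
    edge-1: 30+28 = 58 ≤ 90
    search-1: 80+28 = 108 ≤ 140
Round 3 — db-r crashes.
  db-r sheds 234 req/s to edge-1, lb-1: 117 each.
    edge-1: 58+117 = 175 > 90
    lb-1: 120+117 = 237 > 140
Round 4 — edge-1, lb-1 crash.
  edge-1 sheds 175 req/s to edge-2, queue-2: 87 each (1 lost).
    edge-2: 116+87 = 203 > 120
    queue-2: 20+87 = 107 > 70
  lb-1 sheds 237 req/s to edge-2: 237 each.
    edge-2: 203+237 = 440 > 120
Round 5 — edge-2, queue-2 crash.
  edge-2 sheds 440 req/s: no online neighbours, lost.
  queue-2 sheds 107 req/s: no online neighbours, lost.
No further crashes.

search-1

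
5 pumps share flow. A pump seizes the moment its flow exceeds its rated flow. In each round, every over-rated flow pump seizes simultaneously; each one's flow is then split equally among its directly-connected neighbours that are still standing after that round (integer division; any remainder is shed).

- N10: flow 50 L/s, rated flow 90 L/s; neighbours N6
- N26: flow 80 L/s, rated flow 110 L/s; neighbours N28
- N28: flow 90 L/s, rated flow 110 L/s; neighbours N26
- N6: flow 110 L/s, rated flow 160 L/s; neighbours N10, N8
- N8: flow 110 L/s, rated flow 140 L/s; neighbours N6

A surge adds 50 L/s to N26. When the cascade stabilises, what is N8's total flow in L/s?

Round 1 — N26 at 130 > 110. N26 seizes.
  N26 sheds 130 L/s to N28: 130 each.
    N28: 90+130 = 220 > 110
Round 2 — N28 seizes.
  N28 sheds 220 L/s: no online neighbours, lost.
No further seizures.

110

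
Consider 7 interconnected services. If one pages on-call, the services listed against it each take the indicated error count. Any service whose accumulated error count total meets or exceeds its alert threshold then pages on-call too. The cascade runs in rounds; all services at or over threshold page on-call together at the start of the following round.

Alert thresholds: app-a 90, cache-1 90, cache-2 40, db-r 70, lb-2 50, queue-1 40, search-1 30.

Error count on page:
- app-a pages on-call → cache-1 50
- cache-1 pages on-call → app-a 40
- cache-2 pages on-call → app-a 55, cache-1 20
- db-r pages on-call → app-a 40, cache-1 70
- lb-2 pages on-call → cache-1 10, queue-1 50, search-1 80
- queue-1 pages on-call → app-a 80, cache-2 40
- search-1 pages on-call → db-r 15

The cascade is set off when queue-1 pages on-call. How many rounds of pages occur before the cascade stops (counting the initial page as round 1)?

Round 1 — queue-1 pages on-call (initial).
  app-a: +80 → 80 < 90
  cache-2: +40 → 40 ≥ 40
Round 2 — cache-2 pages on-call.
  app-a: +55 → 135 ≥ 90
  cache-1: +20 → 20 < 90
Round 3 — app-a pages on-call.
  cache-1: +50 → 70 < 90
No further pages.

3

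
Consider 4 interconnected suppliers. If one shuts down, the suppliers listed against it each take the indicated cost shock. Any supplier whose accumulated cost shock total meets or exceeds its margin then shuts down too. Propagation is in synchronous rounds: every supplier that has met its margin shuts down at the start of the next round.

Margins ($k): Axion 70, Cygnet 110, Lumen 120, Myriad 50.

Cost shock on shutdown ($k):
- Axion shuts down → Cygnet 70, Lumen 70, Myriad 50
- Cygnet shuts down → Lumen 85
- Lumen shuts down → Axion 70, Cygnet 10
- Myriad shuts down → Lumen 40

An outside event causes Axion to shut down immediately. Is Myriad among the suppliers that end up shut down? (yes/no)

yes

Round 1 — Axion shuts down (initial).
  Cygnet: +70 → 70 < 110
  Lumen: +70 → 70 < 120
  Myriad: +50 → 50 ≥ 50
Round 2 — Myriad shuts down.
  Lumen: +40 → 110 < 120
No further shutdowns.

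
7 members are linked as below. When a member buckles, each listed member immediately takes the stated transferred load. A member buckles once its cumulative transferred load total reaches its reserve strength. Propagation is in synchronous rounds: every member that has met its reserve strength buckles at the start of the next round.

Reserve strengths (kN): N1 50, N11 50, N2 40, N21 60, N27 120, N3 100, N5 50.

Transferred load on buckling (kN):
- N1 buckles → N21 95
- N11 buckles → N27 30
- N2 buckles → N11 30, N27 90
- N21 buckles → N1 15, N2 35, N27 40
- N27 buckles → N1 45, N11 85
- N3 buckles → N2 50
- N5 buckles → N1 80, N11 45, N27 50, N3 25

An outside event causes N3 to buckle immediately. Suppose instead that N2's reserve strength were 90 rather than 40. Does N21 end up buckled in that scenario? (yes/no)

With N2's reserve strength at 90:
Round 1 — N3 buckles (initial).
  N2: +50 → 50 < 90
No further bucklings.

no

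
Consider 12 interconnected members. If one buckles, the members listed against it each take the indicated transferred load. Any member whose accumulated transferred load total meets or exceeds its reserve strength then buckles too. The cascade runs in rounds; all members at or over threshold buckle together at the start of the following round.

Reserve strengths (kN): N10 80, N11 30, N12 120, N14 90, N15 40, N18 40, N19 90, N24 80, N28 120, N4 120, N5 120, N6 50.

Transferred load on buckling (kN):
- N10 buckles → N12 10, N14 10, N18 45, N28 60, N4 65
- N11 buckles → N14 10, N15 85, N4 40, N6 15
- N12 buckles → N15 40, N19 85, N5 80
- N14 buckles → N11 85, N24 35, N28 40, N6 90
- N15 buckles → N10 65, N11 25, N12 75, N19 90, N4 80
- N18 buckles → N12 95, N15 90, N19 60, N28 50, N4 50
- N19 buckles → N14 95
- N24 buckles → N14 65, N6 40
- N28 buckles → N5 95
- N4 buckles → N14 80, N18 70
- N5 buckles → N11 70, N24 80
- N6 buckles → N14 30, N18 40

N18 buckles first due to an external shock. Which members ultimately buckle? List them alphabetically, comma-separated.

Round 1 — N18 buckles (initial).
  N12: +95 → 95 < 120
  N15: +90 → 90 ≥ 40
  N19: +60 → 60 < 90
  N28: +50 → 50 < 120
  N4: +50 → 50 < 120
Round 2 — N15 buckles.
  N10: +65 → 65 < 80
  N11: +25 → 25 < 30
  N12: +75 → 170 ≥ 120
  N19: +90 → 150 ≥ 90
  N4: +80 → 130 ≥ 120
Round 3 — N12, N19, N4 buckle.
  N14: +95+80 → 175 ≥ 90
  N5: +80 → 80 < 120
Round 4 — N14 buckles.
  N11: +85 → 110 ≥ 30
  N24: +35 → 35 < 80
  N28: +40 → 90 < 120
  N6: +90 → 90 ≥ 50
Round 5 — N11, N6 buckle.
No further bucklings.

N11, N12, N14, N15, N18, N19, N4, N6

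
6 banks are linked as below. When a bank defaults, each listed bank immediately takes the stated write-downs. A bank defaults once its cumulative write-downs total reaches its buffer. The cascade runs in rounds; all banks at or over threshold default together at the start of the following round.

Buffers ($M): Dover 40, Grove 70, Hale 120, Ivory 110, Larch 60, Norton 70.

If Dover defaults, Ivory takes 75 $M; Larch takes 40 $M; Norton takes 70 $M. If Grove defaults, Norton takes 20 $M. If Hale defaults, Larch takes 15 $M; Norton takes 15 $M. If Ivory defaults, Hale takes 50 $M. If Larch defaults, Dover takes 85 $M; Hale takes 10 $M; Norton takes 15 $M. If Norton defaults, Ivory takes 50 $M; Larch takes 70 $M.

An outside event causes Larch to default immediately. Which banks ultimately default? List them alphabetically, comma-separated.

Dover, Ivory, Larch, Norton

Round 1 — Larch defaults (initial).
  Dover: +85 → 85 ≥ 40
  Hale: +10 → 10 < 120
  Norton: +15 → 15 < 70
Round 2 — Dover defaults.
  Ivory: +75 → 75 < 110
  Norton: +70 → 85 ≥ 70
Round 3 — Norton defaults.
  Ivory: +50 → 125 ≥ 110
Round 4 — Ivory defaults.
  Hale: +50 → 60 < 120
No further defaults.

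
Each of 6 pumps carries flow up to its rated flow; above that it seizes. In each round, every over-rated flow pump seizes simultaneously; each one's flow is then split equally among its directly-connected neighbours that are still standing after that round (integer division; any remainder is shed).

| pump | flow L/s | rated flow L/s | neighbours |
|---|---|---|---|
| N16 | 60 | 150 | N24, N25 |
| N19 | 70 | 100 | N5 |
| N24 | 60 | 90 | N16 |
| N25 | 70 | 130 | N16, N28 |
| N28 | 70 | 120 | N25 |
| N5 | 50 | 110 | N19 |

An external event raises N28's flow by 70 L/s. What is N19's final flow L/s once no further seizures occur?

Round 1 — N28 at 140 > 120. N28 seizes.
  N28 sheds 140 L/s to N25: 140 each.
    N25: 70+140 = 210 > 130
Round 2 — N25 seizes.
  N25 sheds 210 L/s to N16: 210 each.
    N16: 60+210 = 270 > 150
Round 3 — N16 seizes.
  N16 sheds 270 L/s to N24: 270 each.
    N24: 60+270 = 330 > 90
Round 4 — N24 seizes.
  N24 sheds 330 L/s: no online neighbours, lost.
No further seizures.

70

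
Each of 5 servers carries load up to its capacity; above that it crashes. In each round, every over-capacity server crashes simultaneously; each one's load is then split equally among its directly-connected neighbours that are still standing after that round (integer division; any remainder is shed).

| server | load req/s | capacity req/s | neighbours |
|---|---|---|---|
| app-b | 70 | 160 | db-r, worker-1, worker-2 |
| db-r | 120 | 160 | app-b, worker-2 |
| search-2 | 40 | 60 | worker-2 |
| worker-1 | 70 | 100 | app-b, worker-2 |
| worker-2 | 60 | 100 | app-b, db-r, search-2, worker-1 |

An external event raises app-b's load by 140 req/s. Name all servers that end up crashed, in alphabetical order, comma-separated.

app-b, db-r, search-2, worker-1, worker-2

Round 1 — app-b at 210 > 160. app-b crashes.
  app-b sheds 210 req/s to db-r, worker-1, worker-2: 70 each.
    db-r: 120+70 = 190 > 160
    worker-1: 70+70 = 140 > 100
    worker-2: 60+70 = 130 > 100
Round 2 — db-r, worker-1, worker-2 crash.
  db-r sheds 190 req/s: no online neighbours, lost.
  worker-1 sheds 140 req/s: no online neighbours, lost.
  worker-2 sheds 130 req/s to search-2: 130 each.
    search-2: 40+130 = 170 > 60
Round 3 — search-2 crashes.
  search-2 sheds 170 req/s: no online neighbours, lost.
No further crashes.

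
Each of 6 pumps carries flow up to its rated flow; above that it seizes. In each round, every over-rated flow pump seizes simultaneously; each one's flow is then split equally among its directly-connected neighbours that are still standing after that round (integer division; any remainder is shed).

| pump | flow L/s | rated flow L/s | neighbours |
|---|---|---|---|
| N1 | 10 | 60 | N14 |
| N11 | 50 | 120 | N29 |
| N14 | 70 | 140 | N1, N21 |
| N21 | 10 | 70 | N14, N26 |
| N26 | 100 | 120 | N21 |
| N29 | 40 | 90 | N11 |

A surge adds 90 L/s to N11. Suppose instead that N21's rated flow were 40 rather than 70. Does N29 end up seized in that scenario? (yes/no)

yes

With N21's rated flow at 40:
Round 1 — N11 at 140 > 120. N11 seizes.
  N11 sheds 140 L/s to N29: 140 each.
    N29: 40+140 = 180 > 90
Round 2 — N29 seizes.
  N29 sheds 180 L/s: no online neighbours, lost.
No further seizures.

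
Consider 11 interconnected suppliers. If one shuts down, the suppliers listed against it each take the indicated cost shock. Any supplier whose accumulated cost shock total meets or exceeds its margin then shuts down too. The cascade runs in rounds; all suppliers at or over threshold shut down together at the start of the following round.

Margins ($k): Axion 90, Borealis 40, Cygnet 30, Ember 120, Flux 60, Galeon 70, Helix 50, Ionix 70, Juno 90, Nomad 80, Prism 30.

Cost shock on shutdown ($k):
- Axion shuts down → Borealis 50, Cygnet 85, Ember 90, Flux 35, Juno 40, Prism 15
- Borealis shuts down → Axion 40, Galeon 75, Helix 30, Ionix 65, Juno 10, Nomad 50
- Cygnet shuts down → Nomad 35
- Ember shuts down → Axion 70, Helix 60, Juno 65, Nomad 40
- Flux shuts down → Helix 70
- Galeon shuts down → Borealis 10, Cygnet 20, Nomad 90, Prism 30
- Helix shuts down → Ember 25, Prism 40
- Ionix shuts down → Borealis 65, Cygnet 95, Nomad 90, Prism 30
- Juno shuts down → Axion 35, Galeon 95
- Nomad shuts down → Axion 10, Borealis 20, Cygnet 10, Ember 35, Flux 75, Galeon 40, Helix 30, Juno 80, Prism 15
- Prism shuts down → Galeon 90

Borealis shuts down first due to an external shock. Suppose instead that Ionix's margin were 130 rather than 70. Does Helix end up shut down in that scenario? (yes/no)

With Ionix's margin at 130:
Round 1 — Borealis shuts down (initial).
  Axion: +40 → 40 < 90
  Galeon: +75 → 75 ≥ 70
  Helix: +30 → 30 < 50
  Ionix: +65 → 65 < 130
  Juno: +10 → 10 < 90
  Nomad: +50 → 50 < 80
Round 2 — Galeon shuts down.
  Cygnet: +20 → 20 < 30
  Nomad: +90 → 140 ≥ 80
  Prism: +30 → 30 ≥ 30
Round 3 — Nomad, Prism shut down.
  Axion: +10 → 50 < 90
  Cygnet: +10 → 30 ≥ 30
  Ember: +35 → 35 < 120
  Flux: +75 → 75 ≥ 60
  Helix: +30 → 60 ≥ 50
  Juno: +80 → 90 ≥ 90
Round 4 — Cygnet, Flux, Helix, Juno shut down.
  Axion: +35 → 85 < 90
  Ember: +25 → 60 < 120
No further shutdowns.

yes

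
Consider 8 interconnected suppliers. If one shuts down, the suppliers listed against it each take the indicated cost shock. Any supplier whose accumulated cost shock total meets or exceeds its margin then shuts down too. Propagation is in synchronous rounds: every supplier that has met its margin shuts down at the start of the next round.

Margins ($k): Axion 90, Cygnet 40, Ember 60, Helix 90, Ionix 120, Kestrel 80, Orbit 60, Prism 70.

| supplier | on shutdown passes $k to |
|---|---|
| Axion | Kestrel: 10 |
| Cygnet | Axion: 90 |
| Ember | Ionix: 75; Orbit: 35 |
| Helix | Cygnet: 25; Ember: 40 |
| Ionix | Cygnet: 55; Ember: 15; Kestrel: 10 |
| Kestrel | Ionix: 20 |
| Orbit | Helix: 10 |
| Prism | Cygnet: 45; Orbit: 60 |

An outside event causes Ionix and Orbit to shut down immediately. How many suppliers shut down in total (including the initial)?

Round 1 — Ionix, Orbit shut down (initial).
  Cygnet: +55 → 55 ≥ 40
  Ember: +15 → 15 < 60
  Helix: +10 → 10 < 90
  Kestrel: +10 → 10 < 80
Round 2 — Cygnet shuts down.
  Axion: +90 → 90 ≥ 90
Round 3 — Axion shuts down.
  Kestrel: +10 → 20 < 80
No further shutdowns.

4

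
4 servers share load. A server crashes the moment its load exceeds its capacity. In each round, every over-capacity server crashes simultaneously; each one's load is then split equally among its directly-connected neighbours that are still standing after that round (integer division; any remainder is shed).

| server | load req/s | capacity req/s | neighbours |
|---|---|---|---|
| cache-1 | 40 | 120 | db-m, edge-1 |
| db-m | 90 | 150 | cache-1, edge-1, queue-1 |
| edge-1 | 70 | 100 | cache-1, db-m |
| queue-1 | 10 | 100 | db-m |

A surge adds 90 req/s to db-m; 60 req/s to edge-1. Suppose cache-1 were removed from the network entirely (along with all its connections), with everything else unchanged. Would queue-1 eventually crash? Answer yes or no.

With cache-1 removed:
Round 1 — db-m at 180 > 150; edge-1 at 130 > 100. db-m, edge-1 crash.
  db-m sheds 180 req/s to queue-1: 180 each.
    queue-1: 10+180 = 190 > 100
  edge-1 sheds 130 req/s: no online neighbours, lost.
Round 2 — queue-1 crashes.
  queue-1 sheds 190 req/s: no online neighbours, lost.
No further crashes.

yes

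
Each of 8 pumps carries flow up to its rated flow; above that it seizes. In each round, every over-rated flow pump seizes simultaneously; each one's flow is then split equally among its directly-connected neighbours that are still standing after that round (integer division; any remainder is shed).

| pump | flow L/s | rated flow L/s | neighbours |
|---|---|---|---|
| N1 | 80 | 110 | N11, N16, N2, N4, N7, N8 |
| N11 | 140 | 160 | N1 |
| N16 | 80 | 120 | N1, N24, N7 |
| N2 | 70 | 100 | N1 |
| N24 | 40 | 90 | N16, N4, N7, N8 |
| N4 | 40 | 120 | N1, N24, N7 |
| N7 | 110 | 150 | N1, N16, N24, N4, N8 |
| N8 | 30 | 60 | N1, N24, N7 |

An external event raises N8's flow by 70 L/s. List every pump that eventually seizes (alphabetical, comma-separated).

N1, N11, N16, N24, N4, N7, N8

Round 1 — N8 at 100 > 60. N8 seizes.
  N8 sheds 100 L/s to N1, N24, N7: 33 each (1 lost).
    N1: 80+33 = 113 > 110
    N24: 40+33 = 73 ≤ 90
    N7: 110+33 = 143 ≤ 150
Round 2 — N1 seizes.
  N1 sheds 113 L/s to N11, N16, N2, N4, N7: 22 each (3 lost).
    N11: 140+22 = 162 > 160
    N16: 80+22 = 102 ≤ 120
    N2: 70+22 = 92 ≤ 100
    N4: 40+22 = 62 ≤ 120
    N7: 143+22 = 165 > 150
Round 3 — N11, N7 seize.
  N11 sheds 162 L/s: no online neighbours, lost.
  N7 sheds 165 L/s to N16, N24, N4: 55 each.
    N16: 102+55 = 157 > 120
    N24: 73+55 = 128 > 90
    N4: 62+55 = 117 ≤ 120
Round 4 — N16, N24 seize.
  N16 sheds 157 L/s: no online neighbours, lost.
  N24 sheds 128 L/s to N4: 128 each.
    N4: 117+128 = 245 > 120
Round 5 — N4 seizes.
  N4 sheds 245 L/s: no online neighbours, lost.
No further seizures.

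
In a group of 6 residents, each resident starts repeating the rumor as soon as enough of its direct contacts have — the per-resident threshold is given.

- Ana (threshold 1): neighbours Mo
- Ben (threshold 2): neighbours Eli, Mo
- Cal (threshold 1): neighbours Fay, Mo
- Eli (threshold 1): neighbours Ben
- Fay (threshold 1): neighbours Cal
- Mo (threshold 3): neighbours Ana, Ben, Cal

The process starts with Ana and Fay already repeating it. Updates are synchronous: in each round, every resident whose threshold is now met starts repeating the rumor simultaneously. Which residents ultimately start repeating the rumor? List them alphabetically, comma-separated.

Ana, Cal, Fay

Round 1 — Ana, Fay start repeating the rumor (initial).
Round 2 — checking thresholds:
  Cal: 1 of 2 neighbours ≥ 1, starts repeating the rumor.
  Mo: 1 of 3 neighbours < 3, below threshold.
Round 3 — no new spreads; cascade stops.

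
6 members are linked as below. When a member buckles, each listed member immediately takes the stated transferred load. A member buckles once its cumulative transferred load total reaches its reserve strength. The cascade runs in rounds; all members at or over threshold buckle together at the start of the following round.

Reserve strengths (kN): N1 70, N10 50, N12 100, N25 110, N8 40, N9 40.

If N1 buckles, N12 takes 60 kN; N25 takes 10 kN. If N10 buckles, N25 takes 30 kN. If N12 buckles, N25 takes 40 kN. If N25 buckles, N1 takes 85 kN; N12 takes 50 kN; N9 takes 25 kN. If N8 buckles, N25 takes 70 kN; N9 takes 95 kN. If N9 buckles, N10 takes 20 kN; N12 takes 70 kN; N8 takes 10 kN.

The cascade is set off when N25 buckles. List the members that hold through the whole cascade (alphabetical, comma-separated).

Round 1 — N25 buckles (initial).
  N1: +85 → 85 ≥ 70
  N12: +50 → 50 < 100
  N9: +25 → 25 < 40
Round 2 — N1 buckles.
  N12: +60 → 110 ≥ 100
Round 3 — N12 buckles.
No further bucklings.

N10, N8, N9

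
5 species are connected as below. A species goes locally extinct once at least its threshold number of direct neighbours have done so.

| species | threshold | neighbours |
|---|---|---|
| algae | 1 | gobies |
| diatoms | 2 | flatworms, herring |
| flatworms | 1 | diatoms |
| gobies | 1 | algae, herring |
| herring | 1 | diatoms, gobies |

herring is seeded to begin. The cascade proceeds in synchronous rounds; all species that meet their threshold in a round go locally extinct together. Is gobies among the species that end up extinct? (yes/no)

yes

Round 1 — herring goes locally extinct (initial).
Round 2 — checking thresholds:
  diatoms: 1 of 2 neighbours < 2, holds.
  gobies: 1 of 2 neighbours ≥ 1, goes locally extinct.
Round 3 — checking thresholds:
  algae: 1 of 1 neighbours ≥ 1, goes locally extinct.
  diatoms: 1 of 2 neighbours < 2, holds.
Round 4 — no new extinctions; cascade stops.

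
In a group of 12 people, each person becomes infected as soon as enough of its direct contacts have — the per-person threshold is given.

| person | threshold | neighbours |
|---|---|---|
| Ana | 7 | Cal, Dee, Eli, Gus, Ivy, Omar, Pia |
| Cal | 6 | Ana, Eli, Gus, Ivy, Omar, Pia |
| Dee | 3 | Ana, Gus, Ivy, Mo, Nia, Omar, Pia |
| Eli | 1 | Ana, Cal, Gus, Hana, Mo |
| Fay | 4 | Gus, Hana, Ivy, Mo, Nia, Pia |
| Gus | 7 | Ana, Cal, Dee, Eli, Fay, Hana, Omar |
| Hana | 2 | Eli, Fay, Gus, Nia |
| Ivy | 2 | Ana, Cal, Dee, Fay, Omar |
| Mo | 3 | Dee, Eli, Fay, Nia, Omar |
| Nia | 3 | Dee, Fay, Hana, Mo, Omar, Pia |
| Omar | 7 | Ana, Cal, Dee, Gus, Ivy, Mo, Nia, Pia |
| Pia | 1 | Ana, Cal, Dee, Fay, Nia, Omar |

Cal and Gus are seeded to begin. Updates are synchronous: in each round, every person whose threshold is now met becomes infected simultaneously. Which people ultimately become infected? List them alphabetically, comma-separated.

Cal, Eli, Gus, Hana, Pia

Round 1 — Cal, Gus become infected (initial).
Round 2 — checking thresholds:
  Ana: 2 of 7 neighbours < 7, not yet.
  Dee: 1 of 7 neighbours < 3, not yet.
  Eli: 2 of 5 neighbours ≥ 1, becomes infected.
  Fay: 1 of 6 neighbours < 4, not yet.
  Hana: 1 of 4 neighbours < 2, not yet.
  Ivy: 1 of 5 neighbours < 2, not yet.
  Omar: 2 of 8 neighbours < 7, not yet.
  Pia: 1 of 6 neighbours ≥ 1, becomes infected.
Round 3 — checking thresholds:
  Ana: 4 of 7 neighbours < 7, not yet.
  Dee: 2 of 7 neighbours < 3, not yet.
  Fay: 2 of 6 neighbours < 4, not yet.
  Hana: 2 of 4 neighbours ≥ 2, becomes infected.
  Ivy: 1 of 5 neighbours < 2, not yet.
  Mo: 1 of 5 neighbours < 3, not yet.
  Nia: 1 of 6 neighbours < 3, not yet.
  Omar: 3 of 8 neighbours < 7, not yet.
Round 4 — no new infections; cascade stops.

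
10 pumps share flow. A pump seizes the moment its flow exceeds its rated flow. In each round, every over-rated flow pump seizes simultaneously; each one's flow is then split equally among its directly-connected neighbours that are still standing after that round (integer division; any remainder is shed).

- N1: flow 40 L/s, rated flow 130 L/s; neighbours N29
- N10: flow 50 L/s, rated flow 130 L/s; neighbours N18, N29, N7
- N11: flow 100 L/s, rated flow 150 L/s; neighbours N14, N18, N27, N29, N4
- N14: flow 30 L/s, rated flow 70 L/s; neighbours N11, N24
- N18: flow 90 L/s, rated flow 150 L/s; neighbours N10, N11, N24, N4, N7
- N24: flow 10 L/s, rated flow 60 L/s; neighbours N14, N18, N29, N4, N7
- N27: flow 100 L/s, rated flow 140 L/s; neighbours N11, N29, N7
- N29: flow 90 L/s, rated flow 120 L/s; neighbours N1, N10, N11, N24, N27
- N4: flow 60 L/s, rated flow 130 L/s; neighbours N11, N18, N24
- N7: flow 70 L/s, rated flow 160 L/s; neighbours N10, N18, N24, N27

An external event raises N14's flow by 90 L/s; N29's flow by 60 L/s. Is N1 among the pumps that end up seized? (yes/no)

Round 1 — N14 at 120 > 70; N29 at 150 > 120. N14, N29 seize.
  N14 sheds 120 L/s to N11, N24: 60 each.
    N11: 100+60 = 160 > 150
    N24: 10+60 = 70 > 60
  N29 sheds 150 L/s to N1, N10, N11, N24, N27: 30 each.
    N1: 40+30 = 70 ≤ 130
    N10: 50+30 = 80 ≤ 130
    N11: 160+30 = 190 > 150
    N24: 70+30 = 100 > 60
    N27: 100+30 = 130 ≤ 140
Round 2 — N11, N24 seize.
  N11 sheds 190 L/s to N18, N27, N4: 63 each (1 lost).
    N18: 90+63 = 153 > 150
    N27: 130+63 = 193 > 140
    N4: 60+63 = 123 ≤ 130
  N24 sheds 100 L/s to N18, N4, N7: 33 each (1 lost).
    N18: 153+33 = 186 > 150
    N4: 123+33 = 156 > 130
    N7: 70+33 = 103 ≤ 160
Round 3 — N18, N27, N4 seize.
  N18 sheds 186 L/s to N10, N7: 93 each.
    N10: 80+93 = 173 > 130
    N7: 103+93 = 196 > 160
  N27 sheds 193 L/s to N7: 193 each.
    N7: 196+193 = 389 > 160
  N4 sheds 156 L/s: no online neighbours, lost.
Round 4 — N10, N7 seize.
  N10 sheds 173 L/s: no online neighbours, lost.
  N7 sheds 389 L/s: no online neighbours, lost.
No further seizures.

no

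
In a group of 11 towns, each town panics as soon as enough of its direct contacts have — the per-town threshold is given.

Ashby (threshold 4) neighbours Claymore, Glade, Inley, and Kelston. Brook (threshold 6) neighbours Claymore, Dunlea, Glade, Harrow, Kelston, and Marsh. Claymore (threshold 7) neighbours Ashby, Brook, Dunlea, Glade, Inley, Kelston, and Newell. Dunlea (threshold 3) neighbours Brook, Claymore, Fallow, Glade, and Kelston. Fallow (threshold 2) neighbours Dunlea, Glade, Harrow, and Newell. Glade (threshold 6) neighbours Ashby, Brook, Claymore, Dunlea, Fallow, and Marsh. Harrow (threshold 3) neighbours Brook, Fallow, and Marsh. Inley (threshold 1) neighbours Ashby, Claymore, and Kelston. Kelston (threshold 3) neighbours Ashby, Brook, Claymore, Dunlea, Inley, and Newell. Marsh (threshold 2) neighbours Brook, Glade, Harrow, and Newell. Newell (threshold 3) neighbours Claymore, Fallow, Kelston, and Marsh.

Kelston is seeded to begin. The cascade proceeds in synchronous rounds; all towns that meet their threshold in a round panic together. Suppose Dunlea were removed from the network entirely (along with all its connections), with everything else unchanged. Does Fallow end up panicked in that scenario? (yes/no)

no

With Dunlea removed:
Round 1 — Kelston panics (initial).
Round 2 — checking thresholds:
  Ashby: 1 of 4 neighbours < 4, not yet.
  Brook: 1 of 5 neighbours < 6, not yet.
  Claymore: 1 of 6 neighbours < 7, not yet.
  Inley: 1 of 3 neighbours ≥ 1, panics.
  Newell: 1 of 4 neighbours < 3, not yet.
Round 3 — no new panics; cascade stops.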